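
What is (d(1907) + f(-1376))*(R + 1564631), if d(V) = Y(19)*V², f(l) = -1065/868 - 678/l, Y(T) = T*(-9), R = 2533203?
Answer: -190226069683549317717/74648 ≈ -2.5483e+15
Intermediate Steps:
Y(T) = -9*T
f(l) = -1065/868 - 678/l (f(l) = -1065*1/868 - 678/l = -1065/868 - 678/l)
d(V) = -171*V² (d(V) = (-9*19)*V² = -171*V²)
(d(1907) + f(-1376))*(R + 1564631) = (-171*1907² + (-1065/868 - 678/(-1376)))*(2533203 + 1564631) = (-171*3636649 + (-1065/868 - 678*(-1/1376)))*4097834 = (-621866979 + (-1065/868 + 339/688))*4097834 = (-621866979 - 109617/149296)*4097834 = -92842252606401/149296*4097834 = -190226069683549317717/74648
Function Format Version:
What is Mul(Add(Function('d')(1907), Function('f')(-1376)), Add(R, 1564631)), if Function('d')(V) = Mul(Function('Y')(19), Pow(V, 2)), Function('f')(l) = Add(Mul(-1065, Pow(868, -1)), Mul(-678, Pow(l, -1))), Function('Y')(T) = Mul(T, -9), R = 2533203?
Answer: Rational(-190226069683549317717, 74648) ≈ -2.5483e+15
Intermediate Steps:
Function('Y')(T) = Mul(-9, T)
Function('f')(l) = Add(Rational(-1065, 868), Mul(-678, Pow(l, -1))) (Function('f')(l) = Add(Mul(-1065, Rational(1, 868)), Mul(-678, Pow(l, -1))) = Add(Rational(-1065, 868), Mul(-678, Pow(l, -1))))
Function('d')(V) = Mul(-171, Pow(V, 2)) (Function('d')(V) = Mul(Mul(-9, 19), Pow(V, 2)) = Mul(-171, Pow(V, 2)))
Mul(Add(Function('d')(1907), Function('f')(-1376)), Add(R, 1564631)) = Mul(Add(Mul(-171, Pow(1907, 2)), Add(Rational(-1065, 868), Mul(-678, Pow(-1376, -1)))), Add(2533203, 1564631)) = Mul(Add(Mul(-171, 3636649), Add(Rational(-1065, 868), Mul(-678, Rational(-1, 1376)))), 4097834) = Mul(Add(-621866979, Add(Rational(-1065, 868), Rational(339, 688))), 4097834) = Mul(Add(-621866979, Rational(-109617, 149296)), 4097834) = Mul(Rational(-92842252606401, 149296), 4097834) = Rational(-190226069683549317717, 74648)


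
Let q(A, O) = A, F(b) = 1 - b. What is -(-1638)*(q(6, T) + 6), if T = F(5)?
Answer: 19656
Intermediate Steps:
T = -4 (T = 1 - 1*5 = 1 - 5 = -4)
-(-1638)*(q(6, T) + 6) = -(-1638)*(6 + 6) = -(-1638)*12 = -546*(-36) = 19656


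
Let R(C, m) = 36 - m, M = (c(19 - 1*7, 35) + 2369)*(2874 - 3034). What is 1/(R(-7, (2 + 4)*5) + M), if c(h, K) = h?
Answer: -1/380954 ≈ -2.6250e-6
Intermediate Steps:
M = -380960 (M = ((19 - 1*7) + 2369)*(2874 - 3034) = ((19 - 7) + 2369)*(-160) = (12 + 2369)*(-160) = 2381*(-160) = -380960)
1/(R(-7, (2 + 4)*5) + M) = 1/((36 - (2 + 4)*5) - 380960) = 1/((36 - 6*5) - 380960) = 1/((36 - 1*30) - 380960) = 1/((36 - 30) - 380960) = 1/(6 - 380960) = 1/(-380954) = -1/380954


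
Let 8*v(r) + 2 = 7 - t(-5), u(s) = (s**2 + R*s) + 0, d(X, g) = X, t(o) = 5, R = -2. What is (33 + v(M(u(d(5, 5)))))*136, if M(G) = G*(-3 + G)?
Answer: 4488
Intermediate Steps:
u(s) = s**2 - 2*s (u(s) = (s**2 - 2*s) + 0 = s**2 - 2*s)
v(r) = 0 (v(r) = -1/4 + (7 - 1*5)/8 = -1/4 + (7 - 5)/8 = -1/4 + (1/8)*2 = -1/4 + 1/4 = 0)
(33 + v(M(u(d(5, 5)))))*136 = (33 + 0)*136 = 33*136 = 4488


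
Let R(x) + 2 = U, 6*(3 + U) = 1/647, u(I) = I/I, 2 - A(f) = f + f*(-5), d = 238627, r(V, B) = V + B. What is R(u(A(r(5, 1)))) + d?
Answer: 926330605/3882 ≈ 2.3862e+5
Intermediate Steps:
r(V, B) = B + V
A(f) = 2 + 4*f (A(f) = 2 - (f + f*(-5)) = 2 - (f - 5*f) = 2 - (-4)*f = 2 + 4*f)
u(I) = 1
U = -11645/3882 (U = -3 + (⅙)/647 = -3 + (⅙)*(1/647) = -3 + 1/3882 = -11645/3882 ≈ -2.9997)
R(x) = -19409/3882 (R(x) = -2 - 11645/3882 = -19409/3882)
R(u(A(r(5, 1)))) + d = -19409/3882 + 238627 = 926330605/3882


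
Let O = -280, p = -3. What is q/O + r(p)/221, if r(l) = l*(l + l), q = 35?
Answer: -77/1768 ≈ -0.043552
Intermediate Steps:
r(l) = 2*l² (r(l) = l*(2*l) = 2*l²)
q/O + r(p)/221 = 35/(-280) + (2*(-3)²)/221 = 35*(-1/280) + (2*9)*(1/221) = -⅛ + 18*(1/221) = -⅛ + 18/221 = -77/1768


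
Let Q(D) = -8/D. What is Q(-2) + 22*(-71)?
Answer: -1558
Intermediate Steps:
Q(-2) + 22*(-71) = -8/(-2) + 22*(-71) = -8*(-½) - 1562 = 4 - 1562 = -1558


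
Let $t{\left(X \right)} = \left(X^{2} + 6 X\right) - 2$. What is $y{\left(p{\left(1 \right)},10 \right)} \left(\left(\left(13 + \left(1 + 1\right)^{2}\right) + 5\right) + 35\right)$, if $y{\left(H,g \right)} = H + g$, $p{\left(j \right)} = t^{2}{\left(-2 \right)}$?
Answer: $6270$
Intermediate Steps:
$t{\left(X \right)} = -2 + X^{2} + 6 X$
$p{\left(j \right)} = 100$ ($p{\left(j \right)} = \left(-2 + \left(-2\right)^{2} + 6 \left(-2\right)\right)^{2} = \left(-2 + 4 - 12\right)^{2} = \left(-10\right)^{2} = 100$)
$y{\left(p{\left(1 \right)},10 \right)} \left(\left(\left(13 + \left(1 + 1\right)^{2}\right) + 5\right) + 35\right) = \left(100 + 10\right) \left(\left(\left(13 + \left(1 + 1\right)^{2}\right) + 5\right) + 35\right) = 110 \left(\left(\left(13 + 2^{2}\right) + 5\right) + 35\right) = 110 \left(\left(\left(13 + 4\right) + 5\right) + 35\right) = 110 \left(\left(17 + 5\right) + 35\right) = 110 \left(22 + 35\right) = 110 \cdot 57 = 6270$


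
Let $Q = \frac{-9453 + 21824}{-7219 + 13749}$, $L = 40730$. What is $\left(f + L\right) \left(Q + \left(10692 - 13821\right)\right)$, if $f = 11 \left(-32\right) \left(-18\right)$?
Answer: $- \frac{480543836467}{3265} \approx -1.4718 \cdot 10^{8}$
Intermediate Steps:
$f = 6336$ ($f = \left(-352\right) \left(-18\right) = 6336$)
$Q = \frac{12371}{6530} \approx 1.8945$
$\left(f + L\right) \left(Q + \left(10692 - 13821\right)\right) = \left(6336 + 40730\right) \left(\frac{12371}{6530} + \left(10692 - 13821\right)\right) = 47066 \left(\frac{12371}{6530} - 3129\right) = 47066 \left(- \frac{20419999}{6530}\right) = - \frac{480543836467}{3265}$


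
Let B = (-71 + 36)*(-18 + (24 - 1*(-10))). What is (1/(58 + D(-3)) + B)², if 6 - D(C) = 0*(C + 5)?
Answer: 1284433921/4096 ≈ 3.1358e+5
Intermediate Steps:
B = -560 (B = -35*(-18 + (24 + 10)) = -35*(-18 + 34) = -35*16 = -560)
D(C) = 6 (D(C) = 6 - 0*(C + 5) = 6 - 0*(5 + C) = 6 - 1*0 = 6 + 0 = 6)
(1/(58 + D(-3)) + B)² = (1/(58 + 6) - 560)² = (1/64 - 560)² = (-35839/64)² = 1284433921/4096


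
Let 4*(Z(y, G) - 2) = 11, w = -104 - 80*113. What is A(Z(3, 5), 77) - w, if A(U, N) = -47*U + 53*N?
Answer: 52007/4 ≈ 13002.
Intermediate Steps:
w = -9144 (w = -104 - 9040 = -9144)
Z(y, G) = 19/4 (Z(y, G) = 2 + (¼)*11 = 2 + 11/4 = 19/4)
A(Z(3, 5), 77) - w = (-47*19/4 + 53*77) - 1*(-9144) = (-893/4 + 4081) + 9144 = 15431/4 + 9144 = 52007/4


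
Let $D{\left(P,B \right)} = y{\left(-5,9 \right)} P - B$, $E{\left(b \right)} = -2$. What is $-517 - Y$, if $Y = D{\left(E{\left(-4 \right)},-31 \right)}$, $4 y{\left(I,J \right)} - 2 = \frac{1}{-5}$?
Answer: $- \frac{5471}{10} \approx -547.1$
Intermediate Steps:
$y{\left(I,J \right)} = \frac{9}{20}$ ($y{\left(I,J \right)} = \frac{1}{2} + \frac{1}{4 \left(-5\right)} = \frac{1}{2} + \frac{1}{4} \left(- \frac{1}{5}\right) = \frac{1}{2} - \frac{1}{20} = \frac{9}{20}$)
$D{\left(P,B \right)} = - B + \frac{9 P}{20}$ ($D{\left(P,B \right)} = \frac{9 P}{20} - B = - B + \frac{9 P}{20}$)
$Y = \frac{301}{10}$ ($Y = \left(-1\right) \left(-31\right) + \frac{9}{20} \left(-2\right) = 31 - \frac{9}{10} = \frac{301}{10} \approx 30.1$)
$-517 - Y = -517 - \frac{301}{10} = - \frac{5471}{10}$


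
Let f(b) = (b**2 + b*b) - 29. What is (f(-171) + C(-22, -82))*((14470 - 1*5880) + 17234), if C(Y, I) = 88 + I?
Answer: 1509645216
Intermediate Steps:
f(b) = -29 + 2*b**2 (f(b) = (b**2 + b**2) - 29 = 2*b**2 - 29 = -29 + 2*b**2)
(f(-171) + C(-22, -82))*((14470 - 1*5880) + 17234) = ((-29 + 2*(-171)**2) + (88 - 82))*((14470 - 1*5880) + 17234) = ((-29 + 2*29241) + 6)*((14470 - 5880) + 17234) = ((-29 + 58482) + 6)*(8590 + 17234) = (58453 + 6)*25824 = 58459*25824 = 1509645216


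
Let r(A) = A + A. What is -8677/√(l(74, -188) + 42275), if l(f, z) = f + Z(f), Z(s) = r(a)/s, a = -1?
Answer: -8677*√905871/195864 ≈ -42.165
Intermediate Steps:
r(A) = 2*A
Z(s) = -2/s (Z(s) = (2*(-1))/s = -2/s)
l(f, z) = f - 2/f
-8677/√(l(74, -188) + 42275) = -8677/√((74 - 2/74) + 42275) = -8677/√((74 - 2*1/74) + 42275) = -8677/√((74 - 1/37) + 42275) = -8677/√(2737/37 + 42275) = -8677*√905871/195864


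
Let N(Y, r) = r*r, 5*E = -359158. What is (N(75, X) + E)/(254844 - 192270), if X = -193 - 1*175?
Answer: 158981/156435 ≈ 1.0163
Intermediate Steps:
E = -359158/5 (E = (⅕)*(-359158) = -359158/5 ≈ -71832.)
X = -368 (X = -193 - 175 = -368)
N(Y, r) = r²
(N(75, X) + E)/(254844 - 192270) = ((-368)² - 359158/5)/(254844 - 192270) = (135424 - 359158/5)/62574 = (317962/5)*(1/62574) = 158981/156435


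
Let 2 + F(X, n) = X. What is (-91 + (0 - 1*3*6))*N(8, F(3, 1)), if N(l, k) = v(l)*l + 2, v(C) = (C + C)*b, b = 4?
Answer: -56026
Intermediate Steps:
F(X, n) = -2 + X
v(C) = 8*C (v(C) = (C + C)*4 = (2*C)*4 = 8*C)
N(l, k) = 2 + 8*l² (N(l, k) = (8*l)*l + 2 = 8*l² + 2 = 2 + 8*l²)
(-91 + (0 - 1*3*6))*N(8, F(3, 1)) = (-91 + (0 - 1*3*6))*(2 + 8*8²) = (-91 + (0 - 3*6))*(2 + 8*64) = (-91 + (0 - 18))*(2 + 512) = (-91 - 18)*514 = -109*514 = -56026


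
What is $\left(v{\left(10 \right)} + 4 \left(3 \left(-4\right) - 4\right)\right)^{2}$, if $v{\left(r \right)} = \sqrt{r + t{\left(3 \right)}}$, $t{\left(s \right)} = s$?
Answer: $\left(64 - \sqrt{13}\right)^{2} \approx 3647.5$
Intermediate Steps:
$v{\left(r \right)} = \sqrt{3 + r}$ ($v{\left(r \right)} = \sqrt{r + 3} = \sqrt{3 + r}$)
$\left(v{\left(10 \right)} + 4 \left(3 \left(-4\right) - 4\right)\right)^{2} = \left(\sqrt{3 + 10} + 4 \left(3 \left(-4\right) - 4\right)\right)^{2} = \left(\sqrt{13} + 4 \left(-12 - 4\right)\right)^{2} = \left(\sqrt{13} + 4 \left(-16\right)\right)^{2} = \left(\sqrt{13} - 64\right)^{2} = \left(-64 + \sqrt{13}\right)^{2}$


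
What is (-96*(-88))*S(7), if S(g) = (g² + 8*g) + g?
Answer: 946176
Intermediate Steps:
S(g) = g² + 9*g
(-96*(-88))*S(7) = (-96*(-88))*(7*(9 + 7)) = 8448*(7*16) = 8448*112 = 946176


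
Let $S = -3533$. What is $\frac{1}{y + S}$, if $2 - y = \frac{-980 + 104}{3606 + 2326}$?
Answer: $- \frac{1483}{5236254} \approx -0.00028322$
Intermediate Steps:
$y = \frac{3185}{1483}$ ($y = 2 - \frac{-980 + 104}{3606 + 2326} = 2 - - \frac{876}{5932} = 2 - \left(-876\right) \frac{1}{5932} = 2 - - \frac{219}{1483} = 2 + \frac{219}{1483} = \frac{3185}{1483} \approx 2.1477$)
$\frac{1}{y + S} = \frac{1}{\frac{3185}{1483} - 3533} = \frac{1}{- \frac{5236254}{1483}} = - \frac{1483}{5236254}$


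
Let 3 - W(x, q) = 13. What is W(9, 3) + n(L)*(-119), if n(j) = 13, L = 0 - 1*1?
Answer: -1557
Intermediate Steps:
W(x, q) = -10 (W(x, q) = 3 - 1*13 = 3 - 13 = -10)
L = -1 (L = 0 - 1 = -1)
W(9, 3) + n(L)*(-119) = -10 + 13*(-119) = -10 - 1547 = -1557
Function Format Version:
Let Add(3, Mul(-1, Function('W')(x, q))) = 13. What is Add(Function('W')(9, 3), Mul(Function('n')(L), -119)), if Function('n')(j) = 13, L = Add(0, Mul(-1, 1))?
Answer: -1557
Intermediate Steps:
Function('W')(x, q) = -10 (Function('W')(x, q) = Add(3, Mul(-1, 13)) = Add(3, -13) = -10)
L = -1 (L = Add(0, -1) = -1)
Add(Function('W')(9, 3), Mul(Function('n')(L), -119)) = Add(-10, Mul(13, -119)) = Add(-10, -1547) = -1557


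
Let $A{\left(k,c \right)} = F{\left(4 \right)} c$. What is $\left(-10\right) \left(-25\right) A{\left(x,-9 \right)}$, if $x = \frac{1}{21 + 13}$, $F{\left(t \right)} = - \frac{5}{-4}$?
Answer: $- \frac{5625}{2} \approx -2812.5$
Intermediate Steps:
$F{\left(t \right)} = \frac{5}{4}$ ($F{\left(t \right)} = \left(-5\right) \left(- \frac{1}{4}\right) = \frac{5}{4}$)
$x = \frac{1}{34} \approx 0.029412$
$A{\left(k,c \right)} = \frac{5 c}{4}$
$\left(-10\right) \left(-25\right) A{\left(x,-9 \right)} = \left(-10\right) \left(-25\right) \frac{5}{4} \left(-9\right) = 250 \left(- \frac{45}{4}\right) = - \frac{5625}{2}$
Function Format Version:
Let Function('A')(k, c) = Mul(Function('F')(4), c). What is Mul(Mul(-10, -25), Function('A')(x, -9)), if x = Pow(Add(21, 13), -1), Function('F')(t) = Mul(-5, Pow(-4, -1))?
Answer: Rational(-5625, 2) ≈ -2812.5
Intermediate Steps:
Function('F')(t) = Rational(5, 4) (Function('F')(t) = Mul(-5, Rational(-1, 4)) = Rational(5, 4))
x = Rational(1, 34) (x = Pow(34, -1) = Rational(1, 34) ≈ 0.029412)
Function('A')(k, c) = Mul(Rational(5, 4), c)
Mul(Mul(-10, -25), Function('A')(x, -9)) = Mul(Mul(-10, -25), Mul(Rational(5, 4), -9)) = Mul(250, Rational(-45, 4)) = Rational(-5625, 2)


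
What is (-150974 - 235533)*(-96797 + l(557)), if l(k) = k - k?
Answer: 37412718079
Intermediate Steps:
l(k) = 0
(-150974 - 235533)*(-96797 + l(557)) = (-150974 - 235533)*(-96797 + 0) = -386507*(-96797) = 37412718079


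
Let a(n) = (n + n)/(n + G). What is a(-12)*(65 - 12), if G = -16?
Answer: 318/7 ≈ 45.429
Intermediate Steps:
a(n) = 2*n/(-16 + n) (a(n) = (n + n)/(n - 16) = (2*n)/(-16 + n) = 2*n/(-16 + n))
a(-12)*(65 - 12) = (2*(-12)/(-16 - 12))*(65 - 12) = (2*(-12)/(-28))*53 = (2*(-12)*(-1/28))*53 = (6/7)*53 = 318/7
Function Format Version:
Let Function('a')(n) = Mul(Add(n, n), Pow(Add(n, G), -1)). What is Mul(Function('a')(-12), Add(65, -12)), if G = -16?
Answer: Rational(318, 7) ≈ 45.429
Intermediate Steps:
Function('a')(n) = Mul(2, n, Pow(Add(-16, n), -1)) (Function('a')(n) = Mul(Add(n, n), Pow(Add(n, -16), -1)) = Mul(Mul(2, n), Pow(Add(-16, n), -1)) = Mul(2, n, Pow(Add(-16, n), -1)))
Mul(Function('a')(-12), Add(65, -12)) = Mul(Mul(2, -12, Pow(Add(-16, -12), -1)), Add(65, -12)) = Mul(Mul(2, -12, Pow(-28, -1)), 53) = Mul(Mul(2, -12, Rational(-1, 28)), 53) = Mul(Rational(6, 7), 53) = Rational(318, 7)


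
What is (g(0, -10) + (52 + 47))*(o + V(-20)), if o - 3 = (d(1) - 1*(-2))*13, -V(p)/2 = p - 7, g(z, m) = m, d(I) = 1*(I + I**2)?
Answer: 9701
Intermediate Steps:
d(I) = I + I**2
V(p) = 14 - 2*p (V(p) = -2*(p - 7) = -2*(-7 + p) = 14 - 2*p)
o = 55 (o = 3 + (1*(1 + 1) - 1*(-2))*13 = 3 + (1*2 + 2)*13 = 3 + (2 + 2)*13 = 3 + 4*13 = 3 + 52 = 55)
(g(0, -10) + (52 + 47))*(o + V(-20)) = (-10 + (52 + 47))*(55 + (14 - 2*(-20))) = (-10 + 99)*(55 + (14 + 40)) = 89*(55 + 54) = 89*109 = 9701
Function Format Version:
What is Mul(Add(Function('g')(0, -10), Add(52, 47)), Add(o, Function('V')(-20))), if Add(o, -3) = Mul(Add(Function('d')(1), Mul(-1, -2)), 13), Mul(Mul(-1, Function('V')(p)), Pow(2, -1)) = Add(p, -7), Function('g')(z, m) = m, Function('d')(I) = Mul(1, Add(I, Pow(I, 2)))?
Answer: 9701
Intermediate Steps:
Function('d')(I) = Add(I, Pow(I, 2))
Function('V')(p) = Add(14, Mul(-2, p)) (Function('V')(p) = Mul(-2, Add(p, -7)) = Mul(-2, Add(-7, p)) = Add(14, Mul(-2, p)))
o = 55 (o = Add(3, Mul(Add(Mul(1, Add(1, 1)), Mul(-1, -2)), 13)) = Add(3, Mul(Add(Mul(1, 2), 2), 13)) = Add(3, Mul(Add(2, 2), 13)) = Add(3, Mul(4, 13)) = Add(3, 52) = 55)
Mul(Add(Function('g')(0, -10), Add(52, 47)), Add(o, Function('V')(-20))) = Mul(Add(-10, Add(52, 47)), Add(55, Add(14, Mul(-2, -20)))) = Mul(Add(-10, 99), Add(55, Add(14, 40))) = Mul(89, Add(55, 54)) = Mul(89, 109) = 9701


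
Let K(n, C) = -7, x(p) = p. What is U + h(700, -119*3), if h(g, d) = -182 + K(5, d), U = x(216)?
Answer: 27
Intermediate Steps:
U = 216
h(g, d) = -189 (h(g, d) = -182 - 7 = -189)
U + h(700, -119*3) = 216 - 189 = 27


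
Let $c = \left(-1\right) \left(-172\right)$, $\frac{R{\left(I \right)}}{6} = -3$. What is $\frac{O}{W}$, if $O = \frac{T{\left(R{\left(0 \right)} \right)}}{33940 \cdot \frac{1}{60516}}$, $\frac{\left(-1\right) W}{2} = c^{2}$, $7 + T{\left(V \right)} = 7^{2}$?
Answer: $- \frac{317709}{251020240} \approx -0.0012657$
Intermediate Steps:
$R{\left(I \right)} = -18$ ($R{\left(I \right)} = 6 \left(-3\right) = -18$)
$T{\left(V \right)} = 42$ ($T{\left(V \right)} = -7 + 7^{2} = -7 + 49 = 42$)
$c = 172$
$W = -59168$ ($W = - 2 \cdot 172^{2} = \left(-2\right) 29584 = -59168$)
$O = \frac{635418}{8485}$ ($O = \frac{42}{33940 \cdot \frac{1}{60516}} = \frac{42}{\frac{8485}{15129}} = 42 \cdot \frac{15129}{8485} = \frac{635418}{8485} \approx 74.887$)
$\frac{O}{W} = \frac{635418}{8485 \left(-59168\right)} = \frac{635418}{8485} \left(- \frac{1}{59168}\right) = - \frac{317709}{251020240}$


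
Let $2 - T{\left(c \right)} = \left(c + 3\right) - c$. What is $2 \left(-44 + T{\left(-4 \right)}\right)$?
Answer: $-90$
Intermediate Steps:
$T{\left(c \right)} = -1$ ($T{\left(c \right)} = 2 - \left(\left(c + 3\right) - c\right) = 2 - \left(\left(3 + c\right) - c\right) = 2 - 3 = -1$)
$2 \left(-44 + T{\left(-4 \right)}\right) = 2 \left(-44 - 1\right) = 2 \left(-45\right) = -90$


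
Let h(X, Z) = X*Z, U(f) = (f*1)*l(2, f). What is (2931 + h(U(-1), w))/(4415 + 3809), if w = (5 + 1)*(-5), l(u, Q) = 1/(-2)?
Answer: 729/2056 ≈ 0.35457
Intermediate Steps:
l(u, Q) = -1/2
w = -30 (w = 6*(-5) = -30)
U(f) = -f/2 (U(f) = (f*1)*(-1/2) = f*(-1/2) = -f/2)
(2931 + h(U(-1), w))/(4415 + 3809) = (2931 - 1/2*(-1)*(-30))/(4415 + 3809) = (2931 + (1/2)*(-30))/8224 = (2931 - 15)*(1/8224) = 2916*(1/8224) = 729/2056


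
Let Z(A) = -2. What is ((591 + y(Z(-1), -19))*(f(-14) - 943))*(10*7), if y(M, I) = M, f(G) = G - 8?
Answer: -39786950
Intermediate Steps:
f(G) = -8 + G
((591 + y(Z(-1), -19))*(f(-14) - 943))*(10*7) = ((591 - 2)*((-8 - 14) - 943))*(10*7) = (589*(-22 - 943))*70 = (589*(-965))*70 = -568385*70 = -39786950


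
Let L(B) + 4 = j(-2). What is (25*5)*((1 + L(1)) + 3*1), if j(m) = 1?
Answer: 125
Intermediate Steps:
L(B) = -3 (L(B) = -4 + 1 = -3)
(25*5)*((1 + L(1)) + 3*1) = (25*5)*((1 - 3) + 3*1) = 125*(-2 + 3) = 125*1 = 125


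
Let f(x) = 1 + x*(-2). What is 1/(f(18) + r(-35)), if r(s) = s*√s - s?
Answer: I*√35/1225 ≈ 0.0048295*I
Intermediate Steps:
f(x) = 1 - 2*x
r(s) = s^(3/2) - s
1/(f(18) + r(-35)) = 1/((1 - 2*18) + ((-35)^(3/2) - 1*(-35))) = 1/((1 - 36) + (-35*I*√35 + 35)) = 1/(-35 + (35 - 35*I*√35)) = 1/(-35*I*√35) = I*√35/1225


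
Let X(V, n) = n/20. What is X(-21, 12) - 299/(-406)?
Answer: 2713/2030 ≈ 1.3365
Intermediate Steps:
X(V, n) = n/20 (X(V, n) = n*(1/20) = n/20)
X(-21, 12) - 299/(-406) = (1/20)*12 - 299/(-406) = ⅗ - 299*(-1)/406 = ⅗ - 1*(-299/406) = ⅗ + 299/406 = 2713/2030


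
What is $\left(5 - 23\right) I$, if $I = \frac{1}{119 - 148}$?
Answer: $\frac{18}{29} \approx 0.62069$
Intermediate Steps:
$I = - \frac{1}{29}$ ($I = \frac{1}{-29} = - \frac{1}{29} \approx -0.034483$)
$\left(5 - 23\right) I = \left(5 - 23\right) \left(- \frac{1}{29}\right) = \left(-18\right) \left(- \frac{1}{29}\right) = \frac{18}{29}$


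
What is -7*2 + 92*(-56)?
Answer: -5166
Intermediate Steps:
-7*2 + 92*(-56) = -14 - 5152 = -5166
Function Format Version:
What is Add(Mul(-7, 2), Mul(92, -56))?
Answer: -5166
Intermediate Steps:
Add(Mul(-7, 2), Mul(92, -56)) = Add(-14, -5152) = -5166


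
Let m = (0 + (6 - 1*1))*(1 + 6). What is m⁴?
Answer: 1500625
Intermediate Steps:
m = 35 (m = (0 + (6 - 1))*7 = (0 + 5)*7 = 5*7 = 35)
m⁴ = 35⁴ = 1500625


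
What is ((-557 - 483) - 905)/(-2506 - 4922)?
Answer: 1945/7428 ≈ 0.26185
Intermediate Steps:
((-557 - 483) - 905)/(-2506 - 4922) = (-1040 - 905)/(-7428) = -1945*(-1/7428) = 1945/7428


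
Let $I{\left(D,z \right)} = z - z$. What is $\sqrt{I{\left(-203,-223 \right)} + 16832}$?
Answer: $8 \sqrt{263} \approx 129.74$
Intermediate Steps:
$I{\left(D,z \right)} = 0$
$\sqrt{I{\left(-203,-223 \right)} + 16832} = \sqrt{0 + 16832} = \sqrt{16832} = 8 \sqrt{263}$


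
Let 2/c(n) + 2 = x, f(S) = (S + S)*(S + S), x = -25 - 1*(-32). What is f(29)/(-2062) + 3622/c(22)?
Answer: 9334023/1031 ≈ 9053.4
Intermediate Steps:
x = 7 (x = -25 + 32 = 7)
f(S) = 4*S² (f(S) = (2*S)*(2*S) = 4*S²)
c(n) = ⅖ (c(n) = 2/(-2 + 7) = 2/5 = 2*(⅕) = ⅖)
f(29)/(-2062) + 3622/c(22) = (4*29²)/(-2062) + 3622/(⅖) = (4*841)*(-1/2062) + 3622*(5/2) = 3364*(-1/2062) + 9055 = -1682/1031 + 9055 = 9334023/1031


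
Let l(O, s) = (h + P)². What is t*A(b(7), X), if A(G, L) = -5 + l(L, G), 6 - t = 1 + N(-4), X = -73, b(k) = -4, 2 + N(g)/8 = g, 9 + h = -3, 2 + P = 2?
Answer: 7367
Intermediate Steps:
P = 0 (P = -2 + 2 = 0)
h = -12 (h = -9 - 3 = -12)
N(g) = -16 + 8*g
l(O, s) = 144 (l(O, s) = (-12 + 0)² = (-12)² = 144)
t = 53 (t = 6 - (1 + (-16 + 8*(-4))) = 6 - (1 + (-16 - 32)) = 6 - (1 - 48) = 6 - 1*(-47) = 6 + 47 = 53)
A(G, L) = 139 (A(G, L) = -5 + 144 = 139)
t*A(b(7), X) = 53*139 = 7367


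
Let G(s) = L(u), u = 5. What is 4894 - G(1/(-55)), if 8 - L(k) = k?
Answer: 4891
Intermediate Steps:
L(k) = 8 - k
G(s) = 3 (G(s) = 8 - 1*5 = 8 - 5 = 3)
4894 - G(1/(-55)) = 4894 - 1*3 = 4894 - 3 = 4891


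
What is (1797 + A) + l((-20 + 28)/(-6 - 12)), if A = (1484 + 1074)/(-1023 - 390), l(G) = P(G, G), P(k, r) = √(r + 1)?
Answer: 2536603/1413 + √5/3 ≈ 1795.9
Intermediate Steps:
P(k, r) = √(1 + r)
l(G) = √(1 + G)
A = -2558/1413 (A = 2558/(-1413) = 2558*(-1/1413) = -2558/1413 ≈ -1.8103)
(1797 + A) + l((-20 + 28)/(-6 - 12)) = (1797 - 2558/1413) + √(1 + (-20 + 28)/(-6 - 12)) = 2536603/1413 + √(1 + 8/(-18)) = 2536603/1413 + √(1 + 8*(-1/18)) = 2536603/1413 + √(1 - 4/9) = 2536603/1413 + √(5/9) = 2536603/1413 + √5/3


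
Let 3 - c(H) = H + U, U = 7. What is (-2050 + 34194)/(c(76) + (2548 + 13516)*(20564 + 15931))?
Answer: 41/747775 ≈ 5.4829e-5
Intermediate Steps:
c(H) = -4 - H (c(H) = 3 - (H + 7) = 3 - (7 + H) = 3 + (-7 - H) = -4 - H)
(-2050 + 34194)/(c(76) + (2548 + 13516)*(20564 + 15931)) = (-2050 + 34194)/((-4 - 1*76) + (2548 + 13516)*(20564 + 15931)) = 32144/((-4 - 76) + 16064*36495) = 32144/(-80 + 586255680) = 32144/586255600 = 32144*(1/586255600) = 41/747775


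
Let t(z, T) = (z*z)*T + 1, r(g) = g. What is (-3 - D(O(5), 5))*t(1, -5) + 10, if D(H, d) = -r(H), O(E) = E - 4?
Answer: 18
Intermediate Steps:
O(E) = -4 + E
D(H, d) = -H
t(z, T) = 1 + T*z² (t(z, T) = z²*T + 1 = T*z² + 1 = 1 + T*z²)
(-3 - D(O(5), 5))*t(1, -5) + 10 = (-3 - (-1)*(-4 + 5))*(1 - 5*1²) + 10 = (-3 - (-1))*(1 - 5*1) + 10 = (-3 - 1*(-1))*(1 - 5) + 10 = (-3 + 1)*(-4) + 10 = -2*(-4) + 10 = 8 + 10 = 18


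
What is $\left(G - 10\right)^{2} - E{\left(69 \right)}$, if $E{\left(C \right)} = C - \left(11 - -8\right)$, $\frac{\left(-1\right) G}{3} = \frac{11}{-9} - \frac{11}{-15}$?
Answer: $\frac{5134}{225} \approx 22.818$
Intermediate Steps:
$G = \frac{22}{15}$ ($G = - 3 \left(\frac{11}{-9} - \frac{11}{-15}\right) = - 3 \left(11 \left(- \frac{1}{9}\right) - - \frac{11}{15}\right) = - 3 \left(- \frac{11}{9} + \frac{11}{15}\right) = \left(-3\right) \left(- \frac{22}{45}\right) = \frac{22}{15} \approx 1.4667$)
$E{\left(C \right)} = -19 + C$ ($E{\left(C \right)} = C - \left(11 + 8\right) = C - 19 = -19 + C$)
$\left(G - 10\right)^{2} - E{\left(69 \right)} = \left(\frac{22}{15} - 10\right)^{2} - \left(-19 + 69\right) = \left(- \frac{128}{15}\right)^{2} - 50 = \frac{16384}{225} - 50 = \frac{5134}{225}$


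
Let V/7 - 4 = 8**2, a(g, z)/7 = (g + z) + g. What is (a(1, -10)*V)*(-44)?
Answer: 1172864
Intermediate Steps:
a(g, z) = 7*z + 14*g (a(g, z) = 7*((g + z) + g) = 7*(z + 2*g) = 7*z + 14*g)
V = 476 (V = 28 + 7*8**2 = 28 + 7*64 = 28 + 448 = 476)
(a(1, -10)*V)*(-44) = ((7*(-10) + 14*1)*476)*(-44) = ((-70 + 14)*476)*(-44) = -56*476*(-44) = -26656*(-44) = 1172864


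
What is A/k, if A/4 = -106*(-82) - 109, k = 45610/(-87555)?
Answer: -300593826/4561 ≈ -65905.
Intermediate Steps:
k = -9122/17511 (k = 45610*(-1/87555) = -9122/17511 ≈ -0.52093)
A = 34332 (A = 4*(-106*(-82) - 109) = 4*(8692 - 109) = 4*8583 = 34332)
A/k = 34332/(-9122/17511) = 34332*(-17511/9122) = -300593826/4561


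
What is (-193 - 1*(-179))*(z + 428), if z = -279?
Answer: -2086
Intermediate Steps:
(-193 - 1*(-179))*(z + 428) = (-193 - 1*(-179))*(-279 + 428) = (-193 + 179)*149 = -14*149 = -2086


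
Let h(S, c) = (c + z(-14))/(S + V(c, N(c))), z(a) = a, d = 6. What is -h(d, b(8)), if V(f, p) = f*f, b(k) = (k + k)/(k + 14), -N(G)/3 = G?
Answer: 803/395 ≈ 2.0329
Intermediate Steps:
N(G) = -3*G
b(k) = 2*k/(14 + k) (b(k) = (2*k)/(14 + k) = 2*k/(14 + k))
V(f, p) = f²
h(S, c) = (-14 + c)/(S + c²) (h(S, c) = (c - 14)/(S + c²) = (-14 + c)/(S + c²))
-h(d, b(8)) = -(-14 + 2*8/(14 + 8))/(6 + (2*8/(14 + 8))²) = -(-14 + 2*8/22)/(6 + (2*8/22)²) = -(-14 + 2*8*(1/22))/(6 + (2*8*(1/22))²) = -(-14 + 8/11)/(6 + (8/11)²) = -(-146)/((6 + 64/121)*11) = -(-146)/(790/121*11) = -121*(-146)/(790*11) = -1*(-803/395) = 803/395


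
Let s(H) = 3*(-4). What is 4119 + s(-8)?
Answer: 4107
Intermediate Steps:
s(H) = -12
4119 + s(-8) = 4119 - 12 = 4107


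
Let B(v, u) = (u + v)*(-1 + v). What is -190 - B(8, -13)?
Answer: -155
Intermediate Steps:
B(v, u) = (-1 + v)*(u + v)
-190 - B(8, -13) = -190 - (8² - 1*(-13) - 1*8 - 13*8) = -190 - (64 + 13 - 8 - 104) = -190 - 1*(-35) = -190 + 35 = -155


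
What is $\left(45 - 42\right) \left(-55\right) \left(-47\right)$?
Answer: $7755$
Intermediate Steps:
$\left(45 - 42\right) \left(-55\right) \left(-47\right) = 3 \left(-55\right) \left(-47\right) = \left(-165\right) \left(-47\right) = 7755$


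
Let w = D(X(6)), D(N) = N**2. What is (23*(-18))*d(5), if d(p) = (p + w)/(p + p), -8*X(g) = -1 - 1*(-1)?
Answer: -207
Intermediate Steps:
X(g) = 0 (X(g) = -(-1 - 1*(-1))/8 = -(-1 + 1)/8 = -1/8*0 = 0)
w = 0 (w = 0**2 = 0)
d(p) = 1/2 (d(p) = (p + 0)/(p + p) = p/((2*p)) = p*(1/(2*p)) = 1/2)
(23*(-18))*d(5) = (23*(-18))*(1/2) = -414*1/2 = -207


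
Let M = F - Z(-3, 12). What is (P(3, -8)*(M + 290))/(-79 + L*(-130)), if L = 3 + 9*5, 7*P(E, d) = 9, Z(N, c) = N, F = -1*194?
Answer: -891/44233 ≈ -0.020143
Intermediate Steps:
F = -194
P(E, d) = 9/7 (P(E, d) = (⅐)*9 = 9/7)
M = -191 (M = -194 - 1*(-3) = -194 + 3 = -191)
L = 48 (L = 3 + 45 = 48)
(P(3, -8)*(M + 290))/(-79 + L*(-130)) = (9*(-191 + 290)/7)/(-79 + 48*(-130)) = ((9/7)*99)/(-79 - 6240) = (891/7)/(-6319) = (891/7)*(-1/6319) = -891/44233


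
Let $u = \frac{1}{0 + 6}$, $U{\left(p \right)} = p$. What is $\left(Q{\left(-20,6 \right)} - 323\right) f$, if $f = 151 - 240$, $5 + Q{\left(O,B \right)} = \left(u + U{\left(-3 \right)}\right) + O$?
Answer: $\frac{187345}{6} \approx 31224.0$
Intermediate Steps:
$u = \frac{1}{6} \approx 0.16667$
$Q{\left(O,B \right)} = - \frac{47}{6} + O$ ($Q{\left(O,B \right)} = -5 + \left(\left(\frac{1}{6} - 3\right) + O\right) = -5 + \left(- \frac{17}{6} + O\right) = - \frac{47}{6} + O$)
$f = -89$
$\left(Q{\left(-20,6 \right)} - 323\right) f = \left(\left(- \frac{47}{6} - 20\right) - 323\right) \left(-89\right) = \left(- \frac{167}{6} - 323\right) \left(-89\right) = \left(- \frac{2105}{6}\right) \left(-89\right) = \frac{187345}{6}$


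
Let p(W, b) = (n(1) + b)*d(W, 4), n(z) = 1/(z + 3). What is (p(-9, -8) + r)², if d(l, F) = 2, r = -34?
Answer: 9801/4 ≈ 2450.3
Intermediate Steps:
n(z) = 1/(3 + z)
p(W, b) = ½ + 2*b (p(W, b) = (1/(3 + 1) + b)*2 = (1/4 + b)*2 = (¼ + b)*2 = ½ + 2*b)
(p(-9, -8) + r)² = ((½ + 2*(-8)) - 34)² = ((½ - 16) - 34)² = (-31/2 - 34)² = (-99/2)² = 9801/4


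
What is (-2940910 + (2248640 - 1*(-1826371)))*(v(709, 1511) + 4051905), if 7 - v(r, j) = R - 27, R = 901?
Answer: 4594286246838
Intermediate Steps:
v(r, j) = -867 (v(r, j) = 7 - (901 - 27) = 7 - 1*874 = 7 - 874 = -867)
(-2940910 + (2248640 - 1*(-1826371)))*(v(709, 1511) + 4051905) = (-2940910 + (2248640 - 1*(-1826371)))*(-867 + 4051905) = (-2940910 + (2248640 + 1826371))*4051038 = (-2940910 + 4075011)*4051038 = 1134101*4051038 = 4594286246838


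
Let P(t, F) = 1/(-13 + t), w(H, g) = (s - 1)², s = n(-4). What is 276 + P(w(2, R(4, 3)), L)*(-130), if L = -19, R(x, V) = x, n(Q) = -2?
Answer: 617/2 ≈ 308.50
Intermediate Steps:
s = -2
w(H, g) = 9 (w(H, g) = (-2 - 1)² = (-3)² = 9)
276 + P(w(2, R(4, 3)), L)*(-130) = 276 - 130/(-13 + 9) = 276 - 130/(-4) = 276 - ¼*(-130) = 276 + 65/2 = 617/2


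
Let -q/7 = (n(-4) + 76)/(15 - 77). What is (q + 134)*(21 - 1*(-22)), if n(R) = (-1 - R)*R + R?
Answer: 187652/31 ≈ 6053.3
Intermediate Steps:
n(R) = R + R*(-1 - R) (n(R) = R*(-1 - R) + R = R + R*(-1 - R))
q = 210/31 (q = -7*(-1*(-4)**2 + 76)/(15 - 77) = -7*(-1*16 + 76)/(-62) = -7*(-16 + 76)*(-1)/62 = -420*(-1)/62 = -7*(-30/31) = 210/31 ≈ 6.7742)
(q + 134)*(21 - 1*(-22)) = (210/31 + 134)*(21 - 1*(-22)) = 4364*(21 + 22)/31 = (4364/31)*43 = 187652/31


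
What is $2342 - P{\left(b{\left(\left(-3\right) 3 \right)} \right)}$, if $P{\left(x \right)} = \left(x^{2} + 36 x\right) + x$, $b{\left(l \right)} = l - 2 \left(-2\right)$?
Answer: $2502$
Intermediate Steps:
$b{\left(l \right)} = 4 + l$ ($b{\left(l \right)} = l - -4 = l + 4 = 4 + l$)
$P{\left(x \right)} = x^{2} + 37 x$
$2342 - P{\left(b{\left(\left(-3\right) 3 \right)} \right)} = 2342 - \left(4 - 9\right) \left(37 + \left(4 - 9\right)\right) = 2342 - - 5 \left(37 - 5\right) = 2342 - \left(-5\right) 32 = 2342 - -160 = 2342 + 160 = 2502$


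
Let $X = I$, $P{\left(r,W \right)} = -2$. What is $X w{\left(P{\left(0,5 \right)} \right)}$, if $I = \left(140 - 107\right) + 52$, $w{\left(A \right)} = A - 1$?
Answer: $-255$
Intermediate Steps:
$w{\left(A \right)} = -1 + A$ ($w{\left(A \right)} = A - 1 = -1 + A$)
$I = 85$ ($I = 33 + 52 = 85$)
$X = 85$
$X w{\left(P{\left(0,5 \right)} \right)} = 85 \left(-1 - 2\right) = 85 \left(-3\right) = -255$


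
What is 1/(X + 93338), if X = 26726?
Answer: 1/120064 ≈ 8.3289e-6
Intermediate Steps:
1/(X + 93338) = 1/(26726 + 93338) = 1/120064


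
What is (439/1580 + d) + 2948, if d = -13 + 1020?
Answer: 6249339/1580 ≈ 3955.3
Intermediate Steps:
d = 1007
(439/1580 + d) + 2948 = (439/1580 + 1007) + 2948 = 1591499/1580 + 2948 = 6249339/1580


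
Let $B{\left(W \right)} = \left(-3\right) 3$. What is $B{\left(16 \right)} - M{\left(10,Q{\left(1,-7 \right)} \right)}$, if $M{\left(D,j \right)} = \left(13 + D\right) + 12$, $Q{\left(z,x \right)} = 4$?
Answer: $-44$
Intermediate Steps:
$M{\left(D,j \right)} = 25 + D$
$B{\left(W \right)} = -9$
$B{\left(16 \right)} - M{\left(10,Q{\left(1,-7 \right)} \right)} = -9 - \left(25 + 10\right) = -9 - 35 = -44$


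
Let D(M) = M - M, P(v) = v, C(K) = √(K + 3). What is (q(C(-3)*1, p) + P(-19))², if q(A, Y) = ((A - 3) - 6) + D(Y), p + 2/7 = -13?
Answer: 784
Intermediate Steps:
C(K) = √(3 + K)
D(M) = 0
p = -93/7 (p = -2/7 - 13 = -93/7 ≈ -13.286)
q(A, Y) = -9 + A (q(A, Y) = ((A - 3) - 6) + 0 = ((-3 + A) - 6) + 0 = (-9 + A) + 0 = -9 + A)
(q(C(-3)*1, p) + P(-19))² = ((-9 + √(3 - 3)*1) - 19)² = ((-9 + √0*1) - 19)² = ((-9 + 0*1) - 19)² = ((-9 + 0) - 19)² = (-9 - 19)² = (-28)² = 784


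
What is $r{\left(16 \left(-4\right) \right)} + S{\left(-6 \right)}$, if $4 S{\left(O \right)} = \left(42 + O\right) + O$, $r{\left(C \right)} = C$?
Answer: $- \frac{113}{2} \approx -56.5$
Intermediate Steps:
$S{\left(O \right)} = \frac{21}{2} + \frac{O}{2}$ ($S{\left(O \right)} = \frac{\left(42 + O\right) + O}{4} = \frac{42 + 2 O}{4} = \frac{21}{2} + \frac{O}{2}$)
$r{\left(16 \left(-4\right) \right)} + S{\left(-6 \right)} = 16 \left(-4\right) + \left(\frac{21}{2} + \frac{1}{2} \left(-6\right)\right) = -64 + \left(\frac{21}{2} - 3\right) = -64 + \frac{15}{2} = - \frac{113}{2}$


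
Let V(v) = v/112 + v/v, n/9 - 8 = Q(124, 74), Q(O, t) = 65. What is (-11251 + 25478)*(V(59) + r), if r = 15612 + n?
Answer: 25925847873/112 ≈ 2.3148e+8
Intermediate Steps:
n = 657 (n = 72 + 9*65 = 72 + 585 = 657)
V(v) = 1 + v/112 (V(v) = v*(1/112) + 1 = v/112 + 1 = 1 + v/112)
r = 16269 (r = 15612 + 657 = 16269)
(-11251 + 25478)*(V(59) + r) = (-11251 + 25478)*((1 + (1/112)*59) + 16269) = 14227*((1 + 59/112) + 16269) = 14227*(171/112 + 16269) = 14227*(1822299/112) = 25925847873/112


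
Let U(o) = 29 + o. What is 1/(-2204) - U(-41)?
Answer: 26447/2204 ≈ 12.000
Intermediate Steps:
1/(-2204) - U(-41) = 1/(-2204) - (29 - 41) = -1/2204 - 1*(-12) = -1/2204 + 12 = 26447/2204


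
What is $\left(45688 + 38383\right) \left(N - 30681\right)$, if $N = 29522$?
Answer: $-97438289$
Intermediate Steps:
$\left(45688 + 38383\right) \left(N - 30681\right) = \left(45688 + 38383\right) \left(29522 - 30681\right) = 84071 \left(-1159\right) = -97438289$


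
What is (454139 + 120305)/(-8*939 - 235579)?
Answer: -574444/243091 ≈ -2.3631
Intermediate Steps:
(454139 + 120305)/(-8*939 - 235579) = 574444/(-7512 - 235579) = 574444/(-243091) = 574444*(-1/243091) = -574444/243091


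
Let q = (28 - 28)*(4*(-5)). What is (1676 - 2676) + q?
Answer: -1000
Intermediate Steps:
q = 0 (q = 0*(-20) = 0)
(1676 - 2676) + q = (1676 - 2676) + 0 = -1000 + 0 = -1000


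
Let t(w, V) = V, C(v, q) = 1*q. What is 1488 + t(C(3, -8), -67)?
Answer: 1421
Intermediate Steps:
C(v, q) = q
1488 + t(C(3, -8), -67) = 1488 - 67 = 1421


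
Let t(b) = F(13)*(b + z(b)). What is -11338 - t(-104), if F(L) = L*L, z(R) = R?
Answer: 23814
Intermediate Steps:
F(L) = L**2
t(b) = 338*b (t(b) = 13**2*(b + b) = 169*(2*b) = 338*b)
-11338 - t(-104) = -11338 - 338*(-104) = -11338 - 1*(-35152) = -11338 + 35152 = 23814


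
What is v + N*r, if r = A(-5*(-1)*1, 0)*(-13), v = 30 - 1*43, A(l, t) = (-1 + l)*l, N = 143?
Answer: -37193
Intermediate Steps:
A(l, t) = l*(-1 + l)
v = -13 (v = 30 - 43 = -13)
r = -260 (r = ((-5*(-1)*1)*(-1 - 5*(-1)*1))*(-13) = ((5*1)*(-1 + 5*1))*(-13) = (5*(-1 + 5))*(-13) = (5*4)*(-13) = 20*(-13) = -260)
v + N*r = -13 + 143*(-260) = -13 - 37180 = -37193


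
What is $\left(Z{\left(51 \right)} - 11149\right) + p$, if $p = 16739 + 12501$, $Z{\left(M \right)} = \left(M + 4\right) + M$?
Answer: $18197$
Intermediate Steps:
$Z{\left(M \right)} = 4 + 2 M$ ($Z{\left(M \right)} = \left(4 + M\right) + M = 4 + 2 M$)
$p = 29240$
$\left(Z{\left(51 \right)} - 11149\right) + p = \left(\left(4 + 2 \cdot 51\right) - 11149\right) + 29240 = \left(\left(4 + 102\right) - 11149\right) + 29240 = \left(106 - 11149\right) + 29240 = -11043 + 29240 = 18197$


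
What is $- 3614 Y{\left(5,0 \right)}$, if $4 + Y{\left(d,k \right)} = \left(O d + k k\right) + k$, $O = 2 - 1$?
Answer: $-3614$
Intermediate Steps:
$O = 1$ ($O = 2 - 1 = 1$)
$Y{\left(d,k \right)} = -4 + d + k + k^{2}$ ($Y{\left(d,k \right)} = -4 + \left(\left(1 d + k k\right) + k\right) = -4 + \left(\left(d + k^{2}\right) + k\right) = -4 + \left(d + k + k^{2}\right) = -4 + d + k + k^{2}$)
$- 3614 Y{\left(5,0 \right)} = - 3614 \left(-4 + 5 + 0 + 0^{2}\right) = - 3614 \left(-4 + 5 + 0 + 0\right) = \left(-3614\right) 1 = -3614$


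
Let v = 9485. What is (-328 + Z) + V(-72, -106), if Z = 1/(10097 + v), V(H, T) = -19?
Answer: -6794953/19582 ≈ -347.00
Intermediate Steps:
Z = 1/19582 (Z = 1/(10097 + 9485) = 1/19582 ≈ 5.1067e-5)
(-328 + Z) + V(-72, -106) = (-328 + 1/19582) - 19 = -6422895/19582 - 19 = -6794953/19582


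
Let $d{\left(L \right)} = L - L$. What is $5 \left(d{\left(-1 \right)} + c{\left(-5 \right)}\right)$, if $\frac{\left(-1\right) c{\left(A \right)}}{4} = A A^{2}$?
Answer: $2500$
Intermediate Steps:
$c{\left(A \right)} = - 4 A^{3}$ ($c{\left(A \right)} = - 4 A A^{2} = - 4 A^{3}$)
$d{\left(L \right)} = 0$
$5 \left(d{\left(-1 \right)} + c{\left(-5 \right)}\right) = 5 \left(0 - 4 \left(-5\right)^{3}\right) = 5 \left(0 - -500\right) = 5 \left(0 + 500\right) = 5 \cdot 500 = 2500$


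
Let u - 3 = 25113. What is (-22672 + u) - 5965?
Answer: -3521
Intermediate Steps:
u = 25116 (u = 3 + 25113 = 25116)
(-22672 + u) - 5965 = (-22672 + 25116) - 5965 = 2444 - 5965 = -3521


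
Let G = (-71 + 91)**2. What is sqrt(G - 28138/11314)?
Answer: 3*sqrt(1413452363)/5657 ≈ 19.938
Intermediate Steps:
G = 400 (G = 20**2 = 400)
sqrt(G - 28138/11314) = sqrt(400 - 28138/11314) = sqrt(400 - 28138*1/11314) = sqrt(400 - 14069/5657) = sqrt(2248731/5657) = 3*sqrt(1413452363)/5657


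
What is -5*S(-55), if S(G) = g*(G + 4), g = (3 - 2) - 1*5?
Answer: -1020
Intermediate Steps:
g = -4 (g = 1 - 5 = -4)
S(G) = -16 - 4*G (S(G) = -4*(G + 4) = -4*(4 + G) = -16 - 4*G)
-5*S(-55) = -5*(-16 - 4*(-55)) = -5*(-16 + 220) = -5*204 = -1020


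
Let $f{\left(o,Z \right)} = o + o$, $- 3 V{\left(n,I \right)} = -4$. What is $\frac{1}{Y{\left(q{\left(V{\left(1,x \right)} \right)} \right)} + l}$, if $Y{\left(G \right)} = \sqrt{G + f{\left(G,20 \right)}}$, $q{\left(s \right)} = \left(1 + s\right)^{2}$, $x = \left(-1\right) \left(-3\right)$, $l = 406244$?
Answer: $\frac{1218732}{495102562559} - \frac{7 \sqrt{3}}{495102562559} \approx 2.4616 \cdot 10^{-6}$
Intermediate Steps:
$x = 3$
$V{\left(n,I \right)} = \frac{4}{3}$ ($V{\left(n,I \right)} = \left(- \frac{1}{3}\right) \left(-4\right) = \frac{4}{3}$)
$f{\left(o,Z \right)} = 2 o$
$Y{\left(G \right)} = \sqrt{3} \sqrt{G}$ ($Y{\left(G \right)} = \sqrt{G + 2 G} = \sqrt{3 G} = \sqrt{3} \sqrt{G}$)
$\frac{1}{Y{\left(q{\left(V{\left(1,x \right)} \right)} \right)} + l} = \frac{1}{\sqrt{3} \sqrt{\left(1 + \frac{4}{3}\right)^{2}} + 406244} = \frac{1}{\sqrt{3} \sqrt{\left(\frac{7}{3}\right)^{2}} + 406244} = \frac{1}{\sqrt{3} \sqrt{\frac{49}{9}} + 406244} = \frac{1}{\sqrt{3} \cdot \frac{7}{3} + 406244} = \frac{1}{\frac{7 \sqrt{3}}{3} + 406244} = \frac{1}{406244 + \frac{7 \sqrt{3}}{3}}$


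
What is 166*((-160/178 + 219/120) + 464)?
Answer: 137376371/1780 ≈ 77178.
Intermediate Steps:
166*((-160/178 + 219/120) + 464) = 166*((-160*1/178 + 219*(1/120)) + 464) = 166*((-80/89 + 73/40) + 464) = 166*(3297/3560 + 464) = 166*(1655137/3560) = 137376371/1780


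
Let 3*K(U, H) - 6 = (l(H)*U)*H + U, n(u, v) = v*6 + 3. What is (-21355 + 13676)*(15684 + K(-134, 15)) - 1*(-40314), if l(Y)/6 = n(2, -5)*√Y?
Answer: -360208454/3 - 833478660*√15 ≈ -3.3481e+9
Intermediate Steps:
n(u, v) = 3 + 6*v (n(u, v) = 6*v + 3 = 3 + 6*v)
l(Y) = -162*√Y (l(Y) = 6*((3 + 6*(-5))*√Y) = 6*((3 - 30)*√Y) = 6*(-27*√Y) = -162*√Y)
K(U, H) = 2 + U/3 - 54*U*H^(3/2) (K(U, H) = 2 + (((-162*√H)*U)*H + U)/3 = 2 + ((-162*U*√H)*H + U)/3 = 2 + (-162*U*H^(3/2) + U)/3 = 2 + (U - 162*U*H^(3/2))/3 = 2 + (U/3 - 54*U*H^(3/2)) = 2 + U/3 - 54*U*H^(3/2))
(-21355 + 13676)*(15684 + K(-134, 15)) - 1*(-40314) = (-21355 + 13676)*(15684 + (2 + (⅓)*(-134) - 54*(-134)*15^(3/2))) - 1*(-40314) = -7679*(15684 + (2 - 134/3 - 54*(-134)*15*√15)) + 40314 = -7679*(15684 + (2 - 134/3 + 108540*√15)) + 40314 = -7679*(15684 + (-128/3 + 108540*√15)) + 40314 = -7679*(46924/3 + 108540*√15) + 40314 = (-360329396/3 - 833478660*√15) + 40314 = -360208454/3 - 833478660*√15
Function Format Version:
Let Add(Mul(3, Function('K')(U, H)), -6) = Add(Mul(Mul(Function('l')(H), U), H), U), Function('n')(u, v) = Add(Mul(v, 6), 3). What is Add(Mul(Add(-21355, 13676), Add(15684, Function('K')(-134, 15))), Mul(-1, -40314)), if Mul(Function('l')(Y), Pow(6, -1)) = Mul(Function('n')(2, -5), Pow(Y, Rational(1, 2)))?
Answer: Add(Rational(-360208454, 3), Mul(-833478660, Pow(15, Rational(1, 2)))) ≈ -3.3481e+9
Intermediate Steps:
Function('n')(u, v) = Add(3, Mul(6, v)) (Function('n')(u, v) = Add(Mul(6, v), 3) = Add(3, Mul(6, v)))
Function('l')(Y) = Mul(-162, Pow(Y, Rational(1, 2))) (Function('l')(Y) = Mul(6, Mul(Add(3, Mul(6, -5)), Pow(Y, Rational(1, 2)))) = Mul(6, Mul(Add(3, -30), Pow(Y, Rational(1, 2)))) = Mul(6, Mul(-27, Pow(Y, Rational(1, 2)))) = Mul(-162, Pow(Y, Rational(1, 2))))
Function('K')(U, H) = Add(2, Mul(Rational(1, 3), U), Mul(-54, U, Pow(H, Rational(3, 2)))) (Function('K')(U, H) = Add(2, Mul(Rational(1, 3), Add(Mul(Mul(Mul(-162, Pow(H, Rational(1, 2))), U), H), U))) = Add(2, Mul(Rational(1, 3), Add(Mul(Mul(-162, U, Pow(H, Rational(1, 2))), H), U))) = Add(2, Mul(Rational(1, 3), Add(Mul(-162, U, Pow(H, Rational(3, 2))), U))) = Add(2, Mul(Rational(1, 3), Add(U, Mul(-162, U, Pow(H, Rational(3, 2)))))) = Add(2, Add(Mul(Rational(1, 3), U), Mul(-54, U, Pow(H, Rational(3, 2))))) = Add(2, Mul(Rational(1, 3), U), Mul(-54, U, Pow(H, Rational(3, 2)))))
Add(Mul(Add(-21355, 13676), Add(15684, Function('K')(-134, 15))), Mul(-1, -40314)) = Add(Mul(Add(-21355, 13676), Add(15684, Add(2, Mul(Rational(1, 3), -134), Mul(-54, -134, Pow(15, Rational(3, 2)))))), Mul(-1, -40314)) = Add(Mul(-7679, Add(15684, Add(2, Rational(-134, 3), Mul(-54, -134, Mul(15, Pow(15, Rational(1, 2))))))), 40314) = Add(Mul(-7679, Add(15684, Add(2, Rational(-134, 3), Mul(108540, Pow(15, Rational(1, 2)))))), 40314) = Add(Mul(-7679, Add(15684, Add(Rational(-128, 3), Mul(108540, Pow(15, Rational(1, 2)))))), 40314) = Add(Mul(-7679, Add(Rational(46924, 3), Mul(108540, Pow(15, Rational(1, 2))))), 40314) = Add(Add(Rational(-360329396, 3), Mul(-833478660, Pow(15, Rational(1, 2)))), 40314) = Add(Rational(-360208454, 3), Mul(-833478660, Pow(15, Rational(1, 2))))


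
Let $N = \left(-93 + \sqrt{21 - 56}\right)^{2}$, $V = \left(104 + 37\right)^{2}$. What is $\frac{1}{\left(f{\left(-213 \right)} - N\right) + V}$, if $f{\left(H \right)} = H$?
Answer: $\frac{5527}{61700888} - \frac{93 i \sqrt{35}}{61700888} \approx 8.9577 \cdot 10^{-5} - 8.9171 \cdot 10^{-6} i$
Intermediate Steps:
$V = 19881$ ($V = 141^{2} = 19881$)
$N = \left(-93 + i \sqrt{35}\right)^{2}$ ($N = \left(-93 + \sqrt{-35}\right)^{2} = \left(-93 + i \sqrt{35}\right)^{2} \approx 8614.0 - 1100.4 i$)
$\frac{1}{\left(f{\left(-213 \right)} - N\right) + V} = \frac{1}{\left(-213 - \left(93 - i \sqrt{35}\right)^{2}\right) + 19881} = \frac{1}{19668 - \left(93 - i \sqrt{35}\right)^{2}}$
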